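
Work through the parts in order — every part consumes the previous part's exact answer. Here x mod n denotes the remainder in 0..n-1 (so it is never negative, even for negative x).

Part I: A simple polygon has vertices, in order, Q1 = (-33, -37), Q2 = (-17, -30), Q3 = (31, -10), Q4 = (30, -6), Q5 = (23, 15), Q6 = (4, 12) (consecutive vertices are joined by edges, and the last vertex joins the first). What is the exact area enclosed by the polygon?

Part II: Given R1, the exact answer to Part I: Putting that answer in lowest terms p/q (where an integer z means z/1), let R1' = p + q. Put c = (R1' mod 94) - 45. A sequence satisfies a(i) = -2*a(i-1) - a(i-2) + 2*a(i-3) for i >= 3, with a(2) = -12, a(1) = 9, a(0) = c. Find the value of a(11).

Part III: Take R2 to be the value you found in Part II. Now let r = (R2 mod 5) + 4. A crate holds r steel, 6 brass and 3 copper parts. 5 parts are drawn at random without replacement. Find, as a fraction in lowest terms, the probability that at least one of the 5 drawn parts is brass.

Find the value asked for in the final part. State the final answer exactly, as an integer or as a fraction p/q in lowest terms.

49/52

Part I: cross terms: (-33*-30 - -17*-37)=361, (-17*-10 - 31*-30)=1100, (31*-6 - 30*-10)=114, (30*15 - 23*-6)=588, (23*12 - 4*15)=216, (4*-37 - -33*12)=248; twice the area = |2627| = 2627; area = 2627/2; answer 2627/2
Part II: R1 = 2627/2; threaded value p + q = 2629; c = 46; a(3) = -2*(-12) - 1*(9) + 2*(46) = 107; iterating: a(3)=107, a(4)=-184, a(5)=237, a(6)=-76, a(7)=-453, a(8)=1456, a(9)=-2611, a(10)=2860, a(11)=-197; answer -197
Part III: R2 = -197; r = 7; total draws C(16,5) = 4368; complement C(10,5) = 252; favorable 4368 - 252 = 4116; P = 49/52; answer 49/52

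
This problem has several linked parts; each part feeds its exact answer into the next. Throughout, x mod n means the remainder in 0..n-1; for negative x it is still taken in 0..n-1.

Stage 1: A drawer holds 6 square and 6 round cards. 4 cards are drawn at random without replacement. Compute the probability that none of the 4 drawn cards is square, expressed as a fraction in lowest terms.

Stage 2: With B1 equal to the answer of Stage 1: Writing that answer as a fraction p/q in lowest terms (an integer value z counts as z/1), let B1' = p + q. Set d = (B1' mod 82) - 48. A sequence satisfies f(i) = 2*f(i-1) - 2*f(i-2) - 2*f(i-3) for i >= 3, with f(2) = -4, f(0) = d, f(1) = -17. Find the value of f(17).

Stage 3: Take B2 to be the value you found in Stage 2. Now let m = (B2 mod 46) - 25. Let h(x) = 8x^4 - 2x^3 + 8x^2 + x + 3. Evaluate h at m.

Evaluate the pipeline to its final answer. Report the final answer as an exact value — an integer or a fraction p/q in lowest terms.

Stage 1: total draws C(12,4) = 495; favorable C(6,4) = 15; P = 1/33; answer 1/33
Stage 2: B1 = 1/33; threaded value p + q = 34; d = -14; f(3) = 2*(-4) - 2*(-17) - 2*(-14) = 54; iterating: f(3)=54, f(4)=150, f(5)=200, f(6)=-8, f(7)=-716, f(8)=-1816, f(9)=-2184, f(10)=696, f(11)=9392, f(12)=21760, f(13)=23344, f(14)=-15616, f(15)=-121440, f(16)=-258336, f(17)=-242560; answer -242560
Stage 3: B2 = -242560; m = 19; 8*(19)^4 - 2*(19)^3 + 8*(19)^2 + 1*(19)^1 + 3 = (1042568) + (-13718) + (2888) + (19) + (3) = 1031760; answer 1031760

1031760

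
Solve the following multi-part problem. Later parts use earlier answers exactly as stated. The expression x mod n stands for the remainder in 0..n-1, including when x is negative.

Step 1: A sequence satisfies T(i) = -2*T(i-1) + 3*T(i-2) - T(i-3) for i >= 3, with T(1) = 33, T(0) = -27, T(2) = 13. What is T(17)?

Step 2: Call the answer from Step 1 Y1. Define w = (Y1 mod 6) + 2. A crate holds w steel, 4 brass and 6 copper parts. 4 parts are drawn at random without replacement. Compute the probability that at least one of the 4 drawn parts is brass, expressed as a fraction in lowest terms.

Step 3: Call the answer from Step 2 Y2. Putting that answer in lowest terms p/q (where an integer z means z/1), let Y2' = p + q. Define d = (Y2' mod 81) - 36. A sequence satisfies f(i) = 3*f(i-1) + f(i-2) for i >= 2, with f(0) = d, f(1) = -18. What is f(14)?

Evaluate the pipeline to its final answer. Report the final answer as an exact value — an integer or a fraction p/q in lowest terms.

-127246757

Step 1: T(3) = -2*(13) + 3*(33) - 1*(-27) = 100; iterating: T(3)=100, T(4)=-194, T(5)=675, T(6)=-2032, T(7)=6283, T(8)=-19337, T(9)=59555, T(10)=-183404, T(11)=564810, T(12)=-1739387, T(13)=5356608, T(14)=-16496187, T(15)=50801585, T(16)=-156448339, T(17)=481797620; answer 481797620
Step 2: Y1 = 481797620; w = 4; total draws C(14,4) = 1001; complement C(10,4) = 210; favorable 1001 - 210 = 791; P = 113/143; answer 113/143
Step 3: Y2 = 113/143; threaded value p + q = 256; d = -23; f(2) = 3*(-18) + 1*(-23) = -77; iterating: f(2)=-77, f(3)=-249, f(4)=-824, f(5)=-2721, f(6)=-8987, f(7)=-29682, f(8)=-98033, f(9)=-323781, f(10)=-1069376, f(11)=-3531909, f(12)=-11665103, f(13)=-38527218, f(14)=-127246757; answer -127246757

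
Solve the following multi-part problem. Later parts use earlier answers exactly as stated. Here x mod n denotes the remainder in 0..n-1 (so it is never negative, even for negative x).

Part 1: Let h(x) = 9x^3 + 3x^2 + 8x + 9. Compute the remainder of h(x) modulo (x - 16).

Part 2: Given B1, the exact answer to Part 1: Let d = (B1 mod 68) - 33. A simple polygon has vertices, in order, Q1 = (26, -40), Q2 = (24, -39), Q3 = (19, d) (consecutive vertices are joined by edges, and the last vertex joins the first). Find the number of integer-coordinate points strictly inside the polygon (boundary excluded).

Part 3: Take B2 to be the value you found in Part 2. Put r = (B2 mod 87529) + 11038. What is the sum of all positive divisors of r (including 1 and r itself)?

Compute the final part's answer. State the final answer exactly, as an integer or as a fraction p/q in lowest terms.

19376

Part 1: remainder = value at the root: 9*(16)^3 + 3*(16)^2 + 8*(16)^1 + 9 = (36864) + (768) + (128) + (9) = 37769; answer 37769
Part 2: B1 = 37769; d = -4; cross terms: (26*-39 - 24*-40)=-54, (24*-4 - 19*-39)=645, (19*-40 - 26*-4)=-656; twice the area = |-65| = 65; area = 65/2; boundary points = 1 + 5 + 1 = 7; strictly interior points = area - boundary/2 + 1 = 30; answer 30
Part 3: B2 = 30; r = 11068; 11068 = 2^2 * 2767; sigma = (1 + 2 + 4) * (1 + 2767) = 7 * 2768 = 19376; answer 19376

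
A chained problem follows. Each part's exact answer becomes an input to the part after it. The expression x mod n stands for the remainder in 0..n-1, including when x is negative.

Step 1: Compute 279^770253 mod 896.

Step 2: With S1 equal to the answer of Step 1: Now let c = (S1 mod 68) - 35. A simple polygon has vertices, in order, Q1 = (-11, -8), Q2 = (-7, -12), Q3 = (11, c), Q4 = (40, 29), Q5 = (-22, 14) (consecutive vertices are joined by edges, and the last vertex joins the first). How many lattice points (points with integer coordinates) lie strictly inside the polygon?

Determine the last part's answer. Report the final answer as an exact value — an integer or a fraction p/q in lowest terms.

549

Step 1: squarings mod 896: 279^1=279, 279^2=785, 279^4=673, 279^8=449, 279^16=1, 279^32=1, 279^64=1, 279^128=1, 279^256=1, 279^512=1, 279^1024=1, 279^2048=1, 279^4096=1, 279^8192=1, 279^16384=1, 279^32768=1, 279^65536=1, 279^131072=1, 279^262144=1, 279^524288=1; 279^770253 = 279^1 * 279^4 * 279^8 * 279^64 * 279^128 * 279^16384 * 279^32768 * 279^65536 * 279^131072 * 279^524288 = 55 (mod 896); answer 55
Step 2: S1 = 55; c = 20; cross terms: (-11*-12 - -7*-8)=76, (-7*20 - 11*-12)=-8, (11*29 - 40*20)=-481, (40*14 - -22*29)=1198, (-22*-8 - -11*14)=330; twice the area = |1115| = 1115; area = 1115/2; boundary points = 4 + 2 + 1 + 1 + 11 = 19; strictly interior points = area - boundary/2 + 1 = 549; answer 549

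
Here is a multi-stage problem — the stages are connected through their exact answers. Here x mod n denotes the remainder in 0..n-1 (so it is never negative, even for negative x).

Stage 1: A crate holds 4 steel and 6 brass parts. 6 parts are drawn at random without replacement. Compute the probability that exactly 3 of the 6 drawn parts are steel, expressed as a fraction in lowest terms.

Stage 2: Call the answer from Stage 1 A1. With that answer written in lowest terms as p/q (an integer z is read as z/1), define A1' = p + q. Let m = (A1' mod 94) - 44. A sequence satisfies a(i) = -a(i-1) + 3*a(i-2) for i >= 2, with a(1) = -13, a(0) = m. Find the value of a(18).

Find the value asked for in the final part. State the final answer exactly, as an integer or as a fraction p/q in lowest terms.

-6016655

Stage 1: total draws C(10,6) = 210; favorable C(4,3)*C(6,3) = 80; P = 8/21; answer 8/21
Stage 2: A1 = 8/21; threaded value p + q = 29; m = -15; a(2) = -1*(-13) + 3*(-15) = -32; iterating: a(2)=-32, a(3)=-7, a(4)=-89, a(5)=68, a(6)=-335, a(7)=539, a(8)=-1544, a(9)=3161, a(10)=-7793, a(11)=17276, a(12)=-40655, a(13)=92483, a(14)=-214448, a(15)=491897, a(16)=-1135241, a(17)=2610932, a(18)=-6016655; answer -6016655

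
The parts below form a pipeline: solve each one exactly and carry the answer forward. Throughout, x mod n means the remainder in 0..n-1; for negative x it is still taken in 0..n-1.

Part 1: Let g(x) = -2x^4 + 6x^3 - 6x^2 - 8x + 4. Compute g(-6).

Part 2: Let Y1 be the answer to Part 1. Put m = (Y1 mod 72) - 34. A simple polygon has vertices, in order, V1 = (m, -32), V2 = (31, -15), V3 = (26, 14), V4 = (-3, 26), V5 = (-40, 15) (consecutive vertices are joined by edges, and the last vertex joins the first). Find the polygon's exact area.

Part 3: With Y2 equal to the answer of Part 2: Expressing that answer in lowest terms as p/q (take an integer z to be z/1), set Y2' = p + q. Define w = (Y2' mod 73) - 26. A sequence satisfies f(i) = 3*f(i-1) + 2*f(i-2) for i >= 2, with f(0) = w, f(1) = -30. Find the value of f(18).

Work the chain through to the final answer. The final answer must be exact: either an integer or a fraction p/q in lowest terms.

Part 1: -2*(-6)^4 + 6*(-6)^3 - 6*(-6)^2 - 8*(-6)^1 + 4 = (-2592) + (-1296) + (-216) + (48) + (4) = -4052; answer -4052
Part 2: Y1 = -4052; m = 18; cross terms: (18*-15 - 31*-32)=722, (31*14 - 26*-15)=824, (26*26 - -3*14)=718, (-3*15 - -40*26)=995, (-40*-32 - 18*15)=1010; twice the area = |4269| = 4269; area = 4269/2; answer 4269/2
Part 3: Y2 = 4269/2; threaded value p + q = 4271; w = 11; f(2) = 3*(-30) + 2*(11) = -68; iterating: f(2)=-68, f(3)=-264, f(4)=-928, f(5)=-3312, f(6)=-11792, f(7)=-42000, f(8)=-149584, f(9)=-532752, f(10)=-1897424, f(11)=-6757776, f(12)=-24068176, f(13)=-85720080, f(14)=-305296592, f(15)=-1087329936, f(16)=-3872582992, f(17)=-13792408848, f(18)=-49122392528; answer -49122392528

-49122392528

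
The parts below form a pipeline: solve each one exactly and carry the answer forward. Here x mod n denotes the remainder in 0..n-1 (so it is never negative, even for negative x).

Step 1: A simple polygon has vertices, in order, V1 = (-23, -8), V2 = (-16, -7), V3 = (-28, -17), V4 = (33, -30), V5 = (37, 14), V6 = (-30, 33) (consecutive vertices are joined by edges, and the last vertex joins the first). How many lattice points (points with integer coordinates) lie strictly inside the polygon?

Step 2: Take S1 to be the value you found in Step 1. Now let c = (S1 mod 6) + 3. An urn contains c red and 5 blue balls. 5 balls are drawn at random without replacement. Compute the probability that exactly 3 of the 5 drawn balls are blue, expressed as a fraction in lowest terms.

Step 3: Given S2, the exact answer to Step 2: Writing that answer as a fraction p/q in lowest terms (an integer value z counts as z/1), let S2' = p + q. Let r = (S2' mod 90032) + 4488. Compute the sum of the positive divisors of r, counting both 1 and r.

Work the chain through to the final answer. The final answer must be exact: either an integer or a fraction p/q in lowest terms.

4520

Step 1: cross terms: (-23*-7 - -16*-8)=33, (-16*-17 - -28*-7)=76, (-28*-30 - 33*-17)=1401, (33*14 - 37*-30)=1572, (37*33 - -30*14)=1641, (-30*-8 - -23*33)=999; twice the area = |5722| = 5722; area = 2861; boundary points = 1 + 2 + 1 + 4 + 1 + 1 = 10; strictly interior points = area - boundary/2 + 1 = 2857; answer 2857
Step 2: S1 = 2857; c = 4; total draws C(9,5) = 126; favorable C(5,3)*C(4,2) = 60; P = 10/21; answer 10/21
Step 3: S2 = 10/21; threaded value p + q = 31; r = 4519; 4519 is prime, so its only divisors are 1 and 4519; sigma = 1 + 4519 = 4520; answer 4520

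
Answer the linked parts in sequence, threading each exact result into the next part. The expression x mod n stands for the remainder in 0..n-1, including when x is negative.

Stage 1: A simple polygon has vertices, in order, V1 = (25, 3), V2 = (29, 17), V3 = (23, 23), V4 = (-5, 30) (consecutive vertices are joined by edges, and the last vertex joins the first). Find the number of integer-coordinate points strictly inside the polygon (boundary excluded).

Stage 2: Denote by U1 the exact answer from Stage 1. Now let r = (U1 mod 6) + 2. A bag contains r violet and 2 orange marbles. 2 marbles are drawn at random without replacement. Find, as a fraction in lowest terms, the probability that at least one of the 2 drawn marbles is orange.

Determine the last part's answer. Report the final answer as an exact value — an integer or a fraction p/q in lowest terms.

Stage 1: cross terms: (25*17 - 29*3)=338, (29*23 - 23*17)=276, (23*30 - -5*23)=805, (-5*3 - 25*30)=-765; twice the area = |654| = 654; area = 327; boundary points = 2 + 6 + 7 + 3 = 18; strictly interior points = area - boundary/2 + 1 = 319; answer 319
Stage 2: U1 = 319; r = 3; total draws C(5,2) = 10; complement C(3,2) = 3; favorable 10 - 3 = 7; P = 7/10; answer 7/10

7/10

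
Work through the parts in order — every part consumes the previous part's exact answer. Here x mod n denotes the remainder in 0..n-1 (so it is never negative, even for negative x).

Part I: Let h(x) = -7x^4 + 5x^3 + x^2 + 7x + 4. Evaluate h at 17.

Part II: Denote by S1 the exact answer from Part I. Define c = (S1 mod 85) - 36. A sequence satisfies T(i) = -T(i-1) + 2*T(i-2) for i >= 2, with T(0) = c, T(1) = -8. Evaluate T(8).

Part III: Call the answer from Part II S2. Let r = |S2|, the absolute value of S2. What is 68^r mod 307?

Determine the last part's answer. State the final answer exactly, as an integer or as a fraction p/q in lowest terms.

Part I: -7*(17)^4 + 5*(17)^3 + 1*(17)^2 + 7*(17)^1 + 4 = (-584647) + (24565) + (289) + (119) + (4) = -559670; answer -559670
Part II: S1 = -559670; c = 19; T(2) = -1*(-8) + 2*(19) = 46; iterating: T(2)=46, T(3)=-62, T(4)=154, T(5)=-278, T(6)=586, T(7)=-1142, T(8)=2314; answer 2314
Part III: S2 = 2314; r = 2314; squarings mod 307: 68^1=68, 68^2=19, 68^4=54, 68^8=153, 68^16=77, 68^32=96, 68^64=6, 68^128=36, 68^256=68, 68^512=19, 68^1024=54, 68^2048=153; 68^2314 = 68^2 * 68^8 * 68^256 * 68^2048 = 16 (mod 307); answer 16

16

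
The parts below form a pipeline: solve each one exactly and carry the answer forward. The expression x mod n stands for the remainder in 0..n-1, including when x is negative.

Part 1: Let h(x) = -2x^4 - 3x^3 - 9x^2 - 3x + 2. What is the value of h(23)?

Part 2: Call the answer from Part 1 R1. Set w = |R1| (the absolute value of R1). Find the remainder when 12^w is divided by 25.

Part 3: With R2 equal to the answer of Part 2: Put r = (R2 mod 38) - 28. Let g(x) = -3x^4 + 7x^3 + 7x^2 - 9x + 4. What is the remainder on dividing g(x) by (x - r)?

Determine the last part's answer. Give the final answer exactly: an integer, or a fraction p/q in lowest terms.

Part 1: -2*(23)^4 - 3*(23)^3 - 9*(23)^2 - 3*(23)^1 + 2 = (-559682) + (-36501) + (-4761) + (-69) + (2) = -601011; answer -601011
Part 2: R1 = -601011; w = 601011; squarings mod 25: 12^1=12, 12^2=19, 12^4=11, 12^8=21, 12^16=16, 12^32=6, 12^64=11, 12^128=21, 12^256=16, 12^512=6, 12^1024=11, 12^2048=21, 12^4096=16, 12^8192=6, 12^16384=11, 12^32768=21, 12^65536=16, 12^131072=6, 12^262144=11, 12^524288=21; 12^601011 = 12^1 * 12^2 * 12^16 * 12^32 * 12^128 * 12^256 * 12^512 * 12^2048 * 12^8192 * 12^65536 * 12^524288 = 13 (mod 25); answer 13
Part 3: R2 = 13; r = -15; remainder = value at the root: -3*(-15)^4 + 7*(-15)^3 + 7*(-15)^2 - 9*(-15)^1 + 4 = (-151875) + (-23625) + (1575) + (135) + (4) = -173786; answer -173786

-173786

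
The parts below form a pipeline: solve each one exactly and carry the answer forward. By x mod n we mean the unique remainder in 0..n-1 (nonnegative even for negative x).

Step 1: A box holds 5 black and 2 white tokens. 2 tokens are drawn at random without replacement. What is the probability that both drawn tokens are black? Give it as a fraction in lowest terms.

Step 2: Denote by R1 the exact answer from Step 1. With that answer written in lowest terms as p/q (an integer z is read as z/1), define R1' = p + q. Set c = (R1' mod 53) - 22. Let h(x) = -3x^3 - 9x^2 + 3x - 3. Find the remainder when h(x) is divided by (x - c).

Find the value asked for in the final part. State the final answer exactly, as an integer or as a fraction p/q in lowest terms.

Step 1: total draws C(7,2) = 21; favorable C(5,2) = 10; P = 10/21; answer 10/21
Step 2: R1 = 10/21; threaded value p + q = 31; c = 9; remainder = value at the root: -3*(9)^3 - 9*(9)^2 + 3*(9)^1 - 3 = (-2187) + (-729) + (27) + (-3) = -2892; answer -2892

-2892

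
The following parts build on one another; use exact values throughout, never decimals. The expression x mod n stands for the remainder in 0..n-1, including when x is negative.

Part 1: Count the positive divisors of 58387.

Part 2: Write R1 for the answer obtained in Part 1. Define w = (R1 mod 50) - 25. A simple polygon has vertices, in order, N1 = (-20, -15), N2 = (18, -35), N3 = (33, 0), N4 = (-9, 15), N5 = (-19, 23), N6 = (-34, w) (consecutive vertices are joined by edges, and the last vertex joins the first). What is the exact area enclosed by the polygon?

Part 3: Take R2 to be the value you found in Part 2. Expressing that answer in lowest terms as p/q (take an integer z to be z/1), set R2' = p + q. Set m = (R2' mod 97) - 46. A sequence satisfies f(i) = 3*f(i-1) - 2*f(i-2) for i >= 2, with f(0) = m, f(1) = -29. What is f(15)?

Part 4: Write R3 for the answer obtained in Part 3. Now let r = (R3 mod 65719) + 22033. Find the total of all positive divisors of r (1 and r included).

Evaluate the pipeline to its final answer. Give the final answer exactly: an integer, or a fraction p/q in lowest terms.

Part 1: 58387 = 7 * 19 * 439; number of divisors = (1+1) * (1+1) * (1+1) = 8; answer 8
Part 2: R1 = 8; w = -17; cross terms: (-20*-35 - 18*-15)=970, (18*0 - 33*-35)=1155, (33*15 - -9*0)=495, (-9*23 - -19*15)=78, (-19*-17 - -34*23)=1105, (-34*-15 - -20*-17)=170; twice the area = |3973| = 3973; area = 3973/2; answer 3973/2
Part 3: R2 = 3973/2; threaded value p + q = 3975; m = 49; f(2) = 3*(-29) - 2*(49) = -185; iterating: f(2)=-185, f(3)=-497, f(4)=-1121, f(5)=-2369, f(6)=-4865, f(7)=-9857, f(8)=-19841, f(9)=-39809, f(10)=-79745, f(11)=-159617, f(12)=-319361, f(13)=-638849, f(14)=-1277825, f(15)=-2555777; answer -2555777
Part 4: R3 = -2555777; r = 29297; 29297 is prime, so its only divisors are 1 and 29297; sigma = 1 + 29297 = 29298; answer 29298

29298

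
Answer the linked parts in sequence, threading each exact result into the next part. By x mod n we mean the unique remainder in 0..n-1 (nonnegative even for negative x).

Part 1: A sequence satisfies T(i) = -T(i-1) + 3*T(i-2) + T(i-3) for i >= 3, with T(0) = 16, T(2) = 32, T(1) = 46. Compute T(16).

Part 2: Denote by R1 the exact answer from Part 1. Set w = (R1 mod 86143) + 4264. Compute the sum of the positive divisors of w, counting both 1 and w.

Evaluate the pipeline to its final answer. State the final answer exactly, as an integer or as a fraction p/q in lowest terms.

Part 1: T(3) = -1*(32) + 3*(46) + 1*(16) = 122; iterating: T(3)=122, T(4)=20, T(5)=378, T(6)=-196, T(7)=1350, T(8)=-1560, T(9)=5414, T(10)=-8744, T(11)=23426, T(12)=-44244, T(13)=105778, T(14)=-215084, T(15)=488174, T(16)=-1027648; answer -1027648
Part 2: R1 = -1027648; w = 10332; 10332 = 2^2 * 3^2 * 7 * 41; sigma = (1 + 2 + 4) * (1 + 3 + 9) * (1 + 7) * (1 + 41) = 7 * 13 * 8 * 42 = 30576; answer 30576

30576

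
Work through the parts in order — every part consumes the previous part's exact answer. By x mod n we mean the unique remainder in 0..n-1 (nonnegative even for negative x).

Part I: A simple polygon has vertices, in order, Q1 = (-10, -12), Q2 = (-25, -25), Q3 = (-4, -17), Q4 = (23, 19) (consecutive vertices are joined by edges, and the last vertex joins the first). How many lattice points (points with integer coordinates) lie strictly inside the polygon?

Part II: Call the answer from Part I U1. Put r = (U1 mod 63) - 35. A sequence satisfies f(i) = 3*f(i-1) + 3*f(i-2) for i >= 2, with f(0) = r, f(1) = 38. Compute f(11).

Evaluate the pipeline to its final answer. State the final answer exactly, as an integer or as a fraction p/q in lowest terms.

Part I: cross terms: (-10*-25 - -25*-12)=-50, (-25*-17 - -4*-25)=325, (-4*19 - 23*-17)=315, (23*-12 - -10*19)=-86; twice the area = |504| = 504; area = 252; boundary points = 1 + 1 + 9 + 1 = 12; strictly interior points = area - boundary/2 + 1 = 247; answer 247
Part II: U1 = 247; r = 23; f(2) = 3*(38) + 3*(23) = 183; iterating: f(2)=183, f(3)=663, f(4)=2538, f(5)=9603, f(6)=36423, f(7)=138078, f(8)=523503, f(9)=1984743, f(10)=7524738, f(11)=28528443; answer 28528443

28528443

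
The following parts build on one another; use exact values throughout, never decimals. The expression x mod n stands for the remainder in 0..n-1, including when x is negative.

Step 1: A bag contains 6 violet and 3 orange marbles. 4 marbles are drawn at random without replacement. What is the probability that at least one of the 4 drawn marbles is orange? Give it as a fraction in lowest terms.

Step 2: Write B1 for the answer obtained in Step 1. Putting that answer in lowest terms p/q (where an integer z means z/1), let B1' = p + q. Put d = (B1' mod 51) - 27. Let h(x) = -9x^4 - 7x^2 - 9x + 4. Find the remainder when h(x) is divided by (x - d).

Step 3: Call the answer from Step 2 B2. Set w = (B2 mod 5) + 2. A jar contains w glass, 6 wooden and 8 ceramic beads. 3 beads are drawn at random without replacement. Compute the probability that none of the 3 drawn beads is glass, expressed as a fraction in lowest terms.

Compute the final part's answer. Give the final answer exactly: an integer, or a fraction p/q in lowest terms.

Step 1: total draws C(9,4) = 126; complement C(6,4) = 15; favorable 126 - 15 = 111; P = 37/42; answer 37/42
Step 2: B1 = 37/42; threaded value p + q = 79; d = 1; remainder = value at the root: -9*(1)^4 - 7*(1)^2 - 9*(1)^1 + 4 = (-9) + (-7) + (-9) + (4) = -21; answer -21
Step 3: B2 = -21; w = 6; total draws C(20,3) = 1140; favorable C(14,3) = 364; P = 91/285; answer 91/285

91/285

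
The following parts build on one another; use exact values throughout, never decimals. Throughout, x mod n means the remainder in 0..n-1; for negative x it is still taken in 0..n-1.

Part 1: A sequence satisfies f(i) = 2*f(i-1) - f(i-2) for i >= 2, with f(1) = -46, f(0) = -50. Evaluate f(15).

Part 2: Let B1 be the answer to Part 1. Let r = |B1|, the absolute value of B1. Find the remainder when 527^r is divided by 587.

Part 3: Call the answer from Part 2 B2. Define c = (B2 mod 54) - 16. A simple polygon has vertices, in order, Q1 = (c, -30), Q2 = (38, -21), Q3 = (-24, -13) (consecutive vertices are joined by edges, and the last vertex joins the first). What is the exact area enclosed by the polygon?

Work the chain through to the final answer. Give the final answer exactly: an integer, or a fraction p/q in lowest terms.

371

Part 1: f(2) = 2*(-46) - 1*(-50) = -42; iterating: f(2)=-42, f(3)=-38, f(4)=-34, f(5)=-30, f(6)=-26, f(7)=-22, f(8)=-18, f(9)=-14, f(10)=-10, f(11)=-6, f(12)=-2, f(13)=2, f(14)=6, f(15)=10; answer 10
Part 2: B1 = 10; r = 10; squarings mod 587: 527^1=527, 527^2=78, 527^4=214, 527^8=10; 527^10 = 527^2 * 527^8 = 193 (mod 587); answer 193
Part 3: B2 = 193; c = 15; cross terms: (15*-21 - 38*-30)=825, (38*-13 - -24*-21)=-998, (-24*-30 - 15*-13)=915; twice the area = |742| = 742; area = 371; answer 371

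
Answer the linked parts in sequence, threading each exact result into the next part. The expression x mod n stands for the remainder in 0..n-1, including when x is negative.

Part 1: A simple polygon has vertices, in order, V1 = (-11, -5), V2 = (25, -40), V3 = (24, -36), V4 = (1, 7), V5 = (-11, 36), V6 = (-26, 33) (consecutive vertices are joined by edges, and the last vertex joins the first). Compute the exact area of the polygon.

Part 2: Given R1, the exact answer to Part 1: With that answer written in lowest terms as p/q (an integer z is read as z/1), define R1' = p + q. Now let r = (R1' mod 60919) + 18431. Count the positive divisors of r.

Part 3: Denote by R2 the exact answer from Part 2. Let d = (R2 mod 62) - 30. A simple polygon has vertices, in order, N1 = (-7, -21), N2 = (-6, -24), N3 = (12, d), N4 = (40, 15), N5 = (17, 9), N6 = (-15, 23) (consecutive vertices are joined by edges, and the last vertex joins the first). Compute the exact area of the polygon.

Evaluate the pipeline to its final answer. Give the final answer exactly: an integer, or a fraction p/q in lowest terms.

2445/2

Part 1: cross terms: (-11*-40 - 25*-5)=565, (25*-36 - 24*-40)=60, (24*7 - 1*-36)=204, (1*36 - -11*7)=113, (-11*33 - -26*36)=573, (-26*-5 - -11*33)=493; twice the area = |2008| = 2008; area = 1004; answer 1004
Part 2: R1 = 1004; threaded value p + q = 1005; r = 19436; 19436 = 2^2 * 43 * 113; number of divisors = (2+1) * (1+1) * (1+1) = 12; answer 12
Part 3: R2 = 12; d = -18; cross terms: (-7*-24 - -6*-21)=42, (-6*-18 - 12*-24)=396, (12*15 - 40*-18)=900, (40*9 - 17*15)=105, (17*23 - -15*9)=526, (-15*-21 - -7*23)=476; twice the area = |2445| = 2445; area = 2445/2; answer 2445/2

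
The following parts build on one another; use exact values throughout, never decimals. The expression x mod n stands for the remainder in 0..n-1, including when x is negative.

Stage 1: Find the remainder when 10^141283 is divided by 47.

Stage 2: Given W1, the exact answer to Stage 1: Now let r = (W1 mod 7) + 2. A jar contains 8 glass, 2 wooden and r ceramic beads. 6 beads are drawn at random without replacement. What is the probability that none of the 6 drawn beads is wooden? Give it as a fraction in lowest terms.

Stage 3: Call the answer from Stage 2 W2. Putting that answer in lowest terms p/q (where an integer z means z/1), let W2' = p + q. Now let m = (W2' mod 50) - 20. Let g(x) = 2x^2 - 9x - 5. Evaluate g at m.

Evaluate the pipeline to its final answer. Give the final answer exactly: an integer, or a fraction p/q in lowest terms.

688

Stage 1: squarings mod 47: 10^1=10, 10^2=6, 10^4=36, 10^8=27, 10^16=24, 10^32=12, 10^64=3, 10^128=9, 10^256=34, 10^512=28, 10^1024=32, 10^2048=37, 10^4096=6, 10^8192=36, 10^16384=27, 10^32768=24, 10^65536=12, 10^131072=3; 10^141283 = 10^1 * 10^2 * 10^32 * 10^64 * 10^128 * 10^256 * 10^512 * 10^1024 * 10^8192 * 10^131072 = 5 (mod 47); answer 5
Stage 2: W1 = 5; r = 7; total draws C(17,6) = 12376; favorable C(15,6) = 5005; P = 55/136; answer 55/136
Stage 3: W2 = 55/136; threaded value p + q = 191; m = 21; 2*(21)^2 - 9*(21)^1 - 5 = (882) + (-189) + (-5) = 688; answer 688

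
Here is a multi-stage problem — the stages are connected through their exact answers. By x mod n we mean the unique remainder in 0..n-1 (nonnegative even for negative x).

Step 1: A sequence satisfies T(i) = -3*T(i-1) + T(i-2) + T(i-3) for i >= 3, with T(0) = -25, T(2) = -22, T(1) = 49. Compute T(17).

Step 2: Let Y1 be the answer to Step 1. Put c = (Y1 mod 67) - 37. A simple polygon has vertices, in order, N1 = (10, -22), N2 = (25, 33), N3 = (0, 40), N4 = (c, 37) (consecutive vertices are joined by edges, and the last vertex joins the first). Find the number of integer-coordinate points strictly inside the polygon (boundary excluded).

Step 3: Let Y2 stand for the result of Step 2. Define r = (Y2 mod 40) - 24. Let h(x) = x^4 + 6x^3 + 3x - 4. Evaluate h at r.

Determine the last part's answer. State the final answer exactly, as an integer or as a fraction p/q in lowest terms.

2606

Step 1: T(3) = -3*(-22) + 1*(49) + 1*(-25) = 90; iterating: T(3)=90, T(4)=-243, T(5)=797, T(6)=-2544, T(7)=8186, T(8)=-26305, T(9)=84557, T(10)=-271790, T(11)=873622, T(12)=-2808099, T(13)=9026129, T(14)=-29012864, T(15)=93256622, T(16)=-299756601, T(17)=963513561; answer 963513561
Step 2: Y1 = 963513561; c = -9; cross terms: (10*33 - 25*-22)=880, (25*40 - 0*33)=1000, (0*37 - -9*40)=360, (-9*-22 - 10*37)=-172; twice the area = |2068| = 2068; area = 1034; boundary points = 5 + 1 + 3 + 1 = 10; strictly interior points = area - boundary/2 + 1 = 1030; answer 1030
Step 3: Y2 = 1030; r = 6; 1*(6)^4 + 6*(6)^3 + 3*(6)^1 - 4 = (1296) + (1296) + (18) + (-4) = 2606; answer 2606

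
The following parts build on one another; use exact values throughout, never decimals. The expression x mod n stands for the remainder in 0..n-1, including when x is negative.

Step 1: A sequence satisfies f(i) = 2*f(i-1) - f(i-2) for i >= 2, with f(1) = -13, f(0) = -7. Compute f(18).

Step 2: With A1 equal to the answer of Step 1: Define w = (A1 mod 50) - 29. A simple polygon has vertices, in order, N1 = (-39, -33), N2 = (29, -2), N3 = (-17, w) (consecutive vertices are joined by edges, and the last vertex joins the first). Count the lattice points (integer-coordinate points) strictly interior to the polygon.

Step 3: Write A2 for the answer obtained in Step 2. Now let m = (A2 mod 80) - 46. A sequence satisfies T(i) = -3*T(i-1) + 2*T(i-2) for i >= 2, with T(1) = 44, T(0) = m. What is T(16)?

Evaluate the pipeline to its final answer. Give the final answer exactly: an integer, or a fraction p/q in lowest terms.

Step 1: f(2) = 2*(-13) - 1*(-7) = -19; iterating: f(2)=-19, f(3)=-25, f(4)=-31, f(5)=-37, f(6)=-43, f(7)=-49, f(8)=-55, f(9)=-61, f(10)=-67, f(11)=-73, f(12)=-79, f(13)=-85, f(14)=-91, f(15)=-97, f(16)=-103, f(17)=-109, f(18)=-115; answer -115
Step 2: A1 = -115; w = 6; cross terms: (-39*-2 - 29*-33)=1035, (29*6 - -17*-2)=140, (-17*-33 - -39*6)=795; twice the area = |1970| = 1970; area = 985; boundary points = 1 + 2 + 1 = 4; strictly interior points = area - boundary/2 + 1 = 984; answer 984
Step 3: A2 = 984; m = -22; T(2) = -3*(44) + 2*(-22) = -176; iterating: T(2)=-176, T(3)=616, T(4)=-2200, T(5)=7832, T(6)=-27896, T(7)=99352, T(8)=-353848, T(9)=1260248, T(10)=-4488440, T(11)=15985816, T(12)=-56934328, T(13)=202774616, T(14)=-722192504, T(15)=2572126744, T(16)=-9160765240; answer -9160765240

-9160765240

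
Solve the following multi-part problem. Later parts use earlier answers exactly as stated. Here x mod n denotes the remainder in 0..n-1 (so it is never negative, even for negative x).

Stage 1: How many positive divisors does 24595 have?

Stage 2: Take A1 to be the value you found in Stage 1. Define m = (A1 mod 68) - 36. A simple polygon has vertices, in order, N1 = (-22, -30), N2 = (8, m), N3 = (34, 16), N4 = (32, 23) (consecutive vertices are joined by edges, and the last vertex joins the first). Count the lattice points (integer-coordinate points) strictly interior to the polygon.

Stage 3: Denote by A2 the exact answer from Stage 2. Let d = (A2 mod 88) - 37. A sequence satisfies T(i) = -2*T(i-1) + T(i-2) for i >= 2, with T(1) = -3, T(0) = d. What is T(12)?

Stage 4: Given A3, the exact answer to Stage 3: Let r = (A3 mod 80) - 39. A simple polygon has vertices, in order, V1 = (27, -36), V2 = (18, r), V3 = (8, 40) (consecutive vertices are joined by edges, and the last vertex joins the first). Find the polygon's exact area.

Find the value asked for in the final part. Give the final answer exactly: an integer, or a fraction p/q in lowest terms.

Stage 1: 24595 = 5 * 4919; number of divisors = (1+1) * (1+1) = 4; answer 4
Stage 2: A1 = 4; m = -32; cross terms: (-22*-32 - 8*-30)=944, (8*16 - 34*-32)=1216, (34*23 - 32*16)=270, (32*-30 - -22*23)=-454; twice the area = |1976| = 1976; area = 988; boundary points = 2 + 2 + 1 + 1 = 6; strictly interior points = area - boundary/2 + 1 = 986; answer 986
Stage 3: A2 = 986; d = -19; T(2) = -2*(-3) + 1*(-19) = -13; iterating: T(2)=-13, T(3)=23, T(4)=-59, T(5)=141, T(6)=-341, T(7)=823, T(8)=-1987, T(9)=4797, T(10)=-11581, T(11)=27959, T(12)=-67499; answer -67499
Stage 4: A3 = -67499; r = -18; cross terms: (27*-18 - 18*-36)=162, (18*40 - 8*-18)=864, (8*-36 - 27*40)=-1368; twice the area = |-342| = 342; area = 171; answer 171

171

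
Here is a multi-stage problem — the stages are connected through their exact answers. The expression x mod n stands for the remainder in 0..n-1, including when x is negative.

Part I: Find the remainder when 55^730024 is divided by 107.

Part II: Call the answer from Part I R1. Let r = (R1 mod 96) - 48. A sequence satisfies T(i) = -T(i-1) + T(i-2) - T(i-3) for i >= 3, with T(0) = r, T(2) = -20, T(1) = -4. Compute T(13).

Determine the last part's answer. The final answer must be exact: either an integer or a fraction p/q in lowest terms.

Part I: squarings mod 107: 55^1=55, 55^2=29, 55^4=92, 55^8=11, 55^16=14, 55^32=89, 55^64=3, 55^128=9, 55^256=81, 55^512=34, 55^1024=86, 55^2048=13, 55^4096=62, 55^8192=99, 55^16384=64, 55^32768=30, 55^65536=44, 55^131072=10, 55^262144=100, 55^524288=49; 55^730024 = 55^8 * 55^32 * 55^128 * 55^256 * 55^512 * 55^8192 * 55^65536 * 55^131072 * 55^524288 = 29 (mod 107); answer 29
Part II: R1 = 29; r = -19; T(3) = -1*(-20) + 1*(-4) - 1*(-19) = 35; iterating: T(3)=35, T(4)=-51, T(5)=106, T(6)=-192, T(7)=349, T(8)=-647, T(9)=1188, T(10)=-2184, T(11)=4019, T(12)=-7391, T(13)=13594; answer 13594

13594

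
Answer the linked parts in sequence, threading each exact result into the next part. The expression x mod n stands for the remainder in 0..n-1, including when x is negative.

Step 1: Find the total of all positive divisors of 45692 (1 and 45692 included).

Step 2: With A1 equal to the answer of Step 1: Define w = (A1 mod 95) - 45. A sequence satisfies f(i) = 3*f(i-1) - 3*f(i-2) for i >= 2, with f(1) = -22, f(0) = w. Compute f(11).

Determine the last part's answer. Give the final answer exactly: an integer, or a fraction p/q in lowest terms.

25758

Step 1: 45692 = 2^2 * 11423; sigma = (1 + 2 + 4) * (1 + 11423) = 7 * 11424 = 79968; answer 79968
Step 2: A1 = 79968; w = 28; f(2) = 3*(-22) - 3*(28) = -150; iterating: f(2)=-150, f(3)=-384, f(4)=-702, f(5)=-954, f(6)=-756, f(7)=594, f(8)=4050, f(9)=10368, f(10)=18954, f(11)=25758; answer 25758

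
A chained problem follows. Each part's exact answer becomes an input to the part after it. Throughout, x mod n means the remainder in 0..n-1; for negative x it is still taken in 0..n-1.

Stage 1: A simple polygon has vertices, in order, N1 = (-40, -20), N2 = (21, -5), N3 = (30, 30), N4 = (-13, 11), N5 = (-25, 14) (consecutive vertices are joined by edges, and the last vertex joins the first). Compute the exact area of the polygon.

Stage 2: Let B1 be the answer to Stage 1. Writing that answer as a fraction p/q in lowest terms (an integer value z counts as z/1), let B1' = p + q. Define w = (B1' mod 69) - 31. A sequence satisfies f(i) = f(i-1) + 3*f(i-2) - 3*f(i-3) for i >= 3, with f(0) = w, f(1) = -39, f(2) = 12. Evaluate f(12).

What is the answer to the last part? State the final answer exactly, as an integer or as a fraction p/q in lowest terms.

4005

Stage 1: cross terms: (-40*-5 - 21*-20)=620, (21*30 - 30*-5)=780, (30*11 - -13*30)=720, (-13*14 - -25*11)=93, (-25*-20 - -40*14)=1060; twice the area = |3273| = 3273; area = 3273/2; answer 3273/2
Stage 2: B1 = 3273/2; threaded value p + q = 3275; w = 1; f(3) = 1*(12) + 3*(-39) - 3*(1) = -108; iterating: f(3)=-108, f(4)=45, f(5)=-315, f(6)=144, f(7)=-936, f(8)=441, f(9)=-2799, f(10)=1332, f(11)=-8388, f(12)=4005; answer 4005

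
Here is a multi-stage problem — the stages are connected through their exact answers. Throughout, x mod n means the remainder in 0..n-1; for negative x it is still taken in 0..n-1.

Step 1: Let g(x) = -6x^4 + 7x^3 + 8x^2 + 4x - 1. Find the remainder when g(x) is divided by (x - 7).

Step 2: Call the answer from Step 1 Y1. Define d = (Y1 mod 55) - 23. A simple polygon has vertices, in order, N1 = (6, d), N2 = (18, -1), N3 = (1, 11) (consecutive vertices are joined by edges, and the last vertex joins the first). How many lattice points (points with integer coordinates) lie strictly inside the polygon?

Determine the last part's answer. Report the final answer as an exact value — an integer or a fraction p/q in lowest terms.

Step 1: remainder = value at the root: -6*(7)^4 + 7*(7)^3 + 8*(7)^2 + 4*(7)^1 - 1 = (-14406) + (2401) + (392) + (28) + (-1) = -11586; answer -11586
Step 2: Y1 = -11586; d = -4; cross terms: (6*-1 - 18*-4)=66, (18*11 - 1*-1)=199, (1*-4 - 6*11)=-70; twice the area = |195| = 195; area = 195/2; boundary points = 3 + 1 + 5 = 9; strictly interior points = area - boundary/2 + 1 = 94; answer 94

94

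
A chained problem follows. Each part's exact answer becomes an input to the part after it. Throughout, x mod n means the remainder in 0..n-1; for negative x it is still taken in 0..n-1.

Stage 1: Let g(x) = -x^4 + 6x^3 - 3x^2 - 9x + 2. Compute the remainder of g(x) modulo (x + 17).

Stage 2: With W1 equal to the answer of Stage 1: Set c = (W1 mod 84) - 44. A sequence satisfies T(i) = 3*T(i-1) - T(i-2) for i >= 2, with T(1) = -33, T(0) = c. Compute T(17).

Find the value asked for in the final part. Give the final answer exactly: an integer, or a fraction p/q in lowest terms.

Stage 1: remainder = value at the root: -1*(-17)^4 + 6*(-17)^3 - 3*(-17)^2 - 9*(-17)^1 + 2 = (-83521) + (-29478) + (-867) + (153) + (2) = -113711; answer -113711
Stage 2: W1 = -113711; c = -19; T(2) = 3*(-33) - 1*(-19) = -80; iterating: T(2)=-80, T(3)=-207, T(4)=-541, T(5)=-1416, T(6)=-3707, T(7)=-9705, T(8)=-25408, T(9)=-66519, T(10)=-174149, T(11)=-455928, T(12)=-1193635, T(13)=-3124977, T(14)=-8181296, T(15)=-21418911, T(16)=-56075437, T(17)=-146807400; answer -146807400

-146807400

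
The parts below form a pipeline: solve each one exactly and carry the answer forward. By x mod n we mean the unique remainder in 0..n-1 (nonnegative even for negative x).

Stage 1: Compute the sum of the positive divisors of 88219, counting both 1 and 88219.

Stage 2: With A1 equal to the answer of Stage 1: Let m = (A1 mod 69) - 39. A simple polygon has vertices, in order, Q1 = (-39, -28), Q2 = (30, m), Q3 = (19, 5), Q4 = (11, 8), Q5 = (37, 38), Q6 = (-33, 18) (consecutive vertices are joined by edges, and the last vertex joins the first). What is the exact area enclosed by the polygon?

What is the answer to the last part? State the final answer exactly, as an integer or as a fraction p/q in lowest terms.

Stage 1: 88219 = 47 * 1877; sigma = (1 + 47) * (1 + 1877) = 48 * 1878 = 90144; answer 90144
Stage 2: A1 = 90144; m = -9; cross terms: (-39*-9 - 30*-28)=1191, (30*5 - 19*-9)=321, (19*8 - 11*5)=97, (11*38 - 37*8)=122, (37*18 - -33*38)=1920, (-33*-28 - -39*18)=1626; twice the area = |5277| = 5277; area = 5277/2; answer 5277/2

5277/2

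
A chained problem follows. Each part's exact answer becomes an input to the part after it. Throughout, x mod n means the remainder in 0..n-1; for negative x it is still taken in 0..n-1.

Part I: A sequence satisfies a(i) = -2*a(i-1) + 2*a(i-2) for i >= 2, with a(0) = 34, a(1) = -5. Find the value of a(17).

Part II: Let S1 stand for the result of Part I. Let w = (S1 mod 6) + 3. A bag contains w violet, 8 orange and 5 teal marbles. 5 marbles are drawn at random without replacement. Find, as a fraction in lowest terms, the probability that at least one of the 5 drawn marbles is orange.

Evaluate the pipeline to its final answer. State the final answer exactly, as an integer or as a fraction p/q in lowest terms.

Part I: a(2) = -2*(-5) + 2*(34) = 78; iterating: a(2)=78, a(3)=-166, a(4)=488, a(5)=-1308, a(6)=3592, a(7)=-9800, a(8)=26784, a(9)=-73168, a(10)=199904, a(11)=-546144, a(12)=1492096, a(13)=-4076480, a(14)=11137152, a(15)=-30427264, a(16)=83128832, a(17)=-227112192; answer -227112192
Part II: S1 = -227112192; w = 3; total draws C(16,5) = 4368; complement C(8,5) = 56; favorable 4368 - 56 = 4312; P = 77/78; answer 77/78

77/78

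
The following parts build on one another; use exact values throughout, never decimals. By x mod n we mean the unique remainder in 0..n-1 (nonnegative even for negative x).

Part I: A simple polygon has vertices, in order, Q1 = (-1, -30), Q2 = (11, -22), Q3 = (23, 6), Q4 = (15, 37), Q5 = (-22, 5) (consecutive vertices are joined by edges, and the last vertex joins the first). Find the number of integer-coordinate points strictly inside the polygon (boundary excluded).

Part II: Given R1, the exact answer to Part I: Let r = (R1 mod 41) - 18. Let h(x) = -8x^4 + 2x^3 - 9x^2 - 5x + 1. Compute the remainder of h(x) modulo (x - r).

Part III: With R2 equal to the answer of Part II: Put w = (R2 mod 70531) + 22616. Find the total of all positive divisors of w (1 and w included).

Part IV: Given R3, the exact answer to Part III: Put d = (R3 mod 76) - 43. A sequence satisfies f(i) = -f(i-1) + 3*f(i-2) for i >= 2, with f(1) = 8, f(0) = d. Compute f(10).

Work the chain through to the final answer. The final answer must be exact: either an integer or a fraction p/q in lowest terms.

-7748

Part I: cross terms: (-1*-22 - 11*-30)=352, (11*6 - 23*-22)=572, (23*37 - 15*6)=761, (15*5 - -22*37)=889, (-22*-30 - -1*5)=665; twice the area = |3239| = 3239; area = 3239/2; boundary points = 4 + 4 + 1 + 1 + 7 = 17; strictly interior points = area - boundary/2 + 1 = 1612; answer 1612
Part II: R1 = 1612; r = -5; remainder = value at the root: -8*(-5)^4 + 2*(-5)^3 - 9*(-5)^2 - 5*(-5)^1 + 1 = (-5000) + (-250) + (-225) + (25) + (1) = -5449; answer -5449
Part III: R2 = -5449; w = 87698; 87698 = 2 * 13 * 3373; sigma = (1 + 2) * (1 + 13) * (1 + 3373) = 3 * 14 * 3374 = 141708; answer 141708
Part IV: R3 = 141708; d = 1; f(2) = -1*(8) + 3*(1) = -5; iterating: f(2)=-5, f(3)=29, f(4)=-44, f(5)=131, f(6)=-263, f(7)=656, f(8)=-1445, f(9)=3413, f(10)=-7748; answer -7748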